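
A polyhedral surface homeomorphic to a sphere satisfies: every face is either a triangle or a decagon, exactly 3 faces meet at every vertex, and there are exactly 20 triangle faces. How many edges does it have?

Let x be the number of decagons; then F = 20 + x.
Edge–face incidences: 2E = 3·20 + 10·x = 60 + 10x.
Every vertex has degree 3, so 3V = 2E.
Euler: V − E + F = 2 ⇒ (2E)/3 − E + (20 + x) = 2.
Multiply by 6: 2·(2E) − 3·(2E) + 6·(20 + x) = 12, i.e. 120 + 6x − (60 + 10x) = 12.
Collecting terms: −4x + 60 = 12, so −4x = −48, so x = 12.
Then 2E = 60 + 10·12 = 180, so E = 90, V = 2E/3 = 60, F = 20 + 12 = 32.

90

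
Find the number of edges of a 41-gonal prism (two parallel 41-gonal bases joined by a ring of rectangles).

A prism on an n-gon has two n-gon bases and n rectangular sides: V = 2·41 = 82, E = 3·41 = 123, F = 41 + 2 = 43.

123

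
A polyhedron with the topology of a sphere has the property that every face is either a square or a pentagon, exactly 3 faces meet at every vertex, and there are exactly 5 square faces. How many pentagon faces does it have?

2

Let x be the number of pentagons; then F = 5 + x.
Edge–face incidences: 2E = 4·5 + 5·x = 20 + 5x.
Every vertex has degree 3, so 3V = 2E.
Euler: V − E + F = 2 ⇒ (2E)/3 − E + (5 + x) = 2.
Multiply by 6: 2·(2E) − 3·(2E) + 6·(5 + x) = 12, i.e. 30 + 6x − (20 + 5x) = 12.
Collecting terms: x + 10 = 12, so x = 2.
Then 2E = 20 + 5·2 = 30, so E = 15, V = 2E/3 = 10, F = 5 + 2 = 7.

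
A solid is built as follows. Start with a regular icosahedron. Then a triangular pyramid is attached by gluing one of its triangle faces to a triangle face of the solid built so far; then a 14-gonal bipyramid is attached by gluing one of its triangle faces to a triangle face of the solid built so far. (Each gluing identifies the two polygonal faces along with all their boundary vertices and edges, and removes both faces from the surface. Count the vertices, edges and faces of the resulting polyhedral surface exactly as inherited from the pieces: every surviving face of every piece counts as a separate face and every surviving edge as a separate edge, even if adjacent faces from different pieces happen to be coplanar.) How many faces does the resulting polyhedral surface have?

48

A regular icosahedron: V=12, E=30, F=20.
Attach a triangular pyramid (V=4, E=6, F=4) along a 3-gon: merge 3 vertices and 3 edges, delete both glued faces → V=13, E=33, F=22.
Attach a 14-gonal bipyramid (V=16, E=42, F=28) along a 3-gon: merge 3 vertices and 3 edges, delete both glued faces → V=26, E=72, F=48.
Check: V − E + F = 26 − 72 + 48 = 2.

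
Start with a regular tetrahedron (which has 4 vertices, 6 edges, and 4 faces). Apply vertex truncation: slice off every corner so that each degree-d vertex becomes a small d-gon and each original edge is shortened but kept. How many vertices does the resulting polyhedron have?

Truncation replaces each original edge-end by a new vertex, so V′ = 2E = 12.
Each original edge survives, and each old vertex of degree d contributes d new edges; summing degrees gives Σd = 2E, so E′ = E + 2E = 3E = 18.
Each original face survives and each original vertex becomes one new face: F′ = F + V = 8.

12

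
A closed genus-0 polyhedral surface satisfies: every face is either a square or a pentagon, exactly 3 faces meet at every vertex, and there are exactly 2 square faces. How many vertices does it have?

16

Let x be the number of pentagons; then F = 2 + x.
Edge–face incidences: 2E = 4·2 + 5·x = 8 + 5x.
Every vertex has degree 3, so 3V = 2E.
Euler: V − E + F = 2 ⇒ (2E)/3 − E + (2 + x) = 2.
Multiply by 6: 2·(2E) − 3·(2E) + 6·(2 + x) = 12, i.e. 12 + 6x − (8 + 5x) = 12.
Collecting terms: x + 4 = 12, so x = 8.
Then 2E = 8 + 5·8 = 48, so E = 24, V = 2E/3 = 16, F = 2 + 8 = 10.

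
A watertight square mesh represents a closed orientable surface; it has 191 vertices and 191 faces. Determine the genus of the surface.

1

Every face is a square, so 2E = 4·191 = 764, giving E = 382.
χ = V − E + F = 191 − 382 + 191 = 0.
For a closed orientable surface χ = 2 − 2g, so g = (2 − (0))/2 = 1.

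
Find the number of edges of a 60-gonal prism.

A prism on an n-gon has two n-gon bases and n rectangular sides: V = 2·60 = 120, E = 3·60 = 180, F = 60 + 2 = 62.

180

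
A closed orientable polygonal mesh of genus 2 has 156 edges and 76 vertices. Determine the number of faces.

For a closed orientable surface of genus 2, χ = 2 − 2·2 = -2.
F = -2 − V + E = -2 − 76 + 156 = 78.

78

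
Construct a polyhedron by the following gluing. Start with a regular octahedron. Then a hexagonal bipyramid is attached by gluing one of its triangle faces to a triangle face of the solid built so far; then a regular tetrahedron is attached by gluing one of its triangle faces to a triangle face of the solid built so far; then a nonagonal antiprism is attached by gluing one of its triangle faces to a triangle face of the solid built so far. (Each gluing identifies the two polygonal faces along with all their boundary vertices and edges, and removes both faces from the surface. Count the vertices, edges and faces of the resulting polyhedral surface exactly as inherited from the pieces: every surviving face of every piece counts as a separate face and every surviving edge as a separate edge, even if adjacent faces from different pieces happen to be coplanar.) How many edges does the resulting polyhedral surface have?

A regular octahedron: V=6, E=12, F=8.
Attach a hexagonal bipyramid (V=8, E=18, F=12) along a 3-gon: merge 3 vertices and 3 edges, delete both glued faces → V=11, E=27, F=18.
Attach a regular tetrahedron (V=4, E=6, F=4) along a 3-gon: merge 3 vertices and 3 edges, delete both glued faces → V=12, E=30, F=20.
Attach a nonagonal antiprism (V=18, E=36, F=20) along a 3-gon: merge 3 vertices and 3 edges, delete both glued faces → V=27, E=63, F=38.
Check: V − E + F = 27 − 63 + 38 = 2.

63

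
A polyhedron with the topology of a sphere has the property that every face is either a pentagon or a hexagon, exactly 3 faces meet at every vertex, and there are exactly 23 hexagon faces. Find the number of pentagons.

12

Let x be the number of pentagons; then F = 23 + x.
Edge–face incidences: 2E = 6·23 + 5·x = 138 + 5x.
Every vertex has degree 3, so 3V = 2E.
Euler: V − E + F = 2 ⇒ (2E)/3 − E + (23 + x) = 2.
Multiply by 6: 2·(2E) − 3·(2E) + 6·(23 + x) = 12, i.e. 138 + 6x − (138 + 5x) = 12.
Collecting terms: x = 12.
Then 2E = 138 + 5·12 = 198, so E = 99, V = 2E/3 = 66, F = 23 + 12 = 35.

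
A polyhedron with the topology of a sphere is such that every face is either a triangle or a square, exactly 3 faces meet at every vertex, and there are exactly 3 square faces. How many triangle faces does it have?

2

Let x be the number of triangles; then F = 3 + x.
Edge–face incidences: 2E = 4·3 + 3·x = 12 + 3x.
Every vertex has degree 3, so 3V = 2E.
Euler: V − E + F = 2 ⇒ (2E)/3 − E + (3 + x) = 2.
Multiply by 6: 2·(2E) − 3·(2E) + 6·(3 + x) = 12, i.e. 18 + 6x − (12 + 3x) = 12.
Collecting terms: 3x + 6 = 12, so 3x = 6, so x = 2.
Then 2E = 12 + 3·2 = 18, so E = 9, V = 2E/3 = 6, F = 3 + 2 = 5.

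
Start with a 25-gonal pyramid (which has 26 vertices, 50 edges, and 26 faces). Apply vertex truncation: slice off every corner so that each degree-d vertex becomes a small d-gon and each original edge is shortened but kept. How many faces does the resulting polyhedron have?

Truncation replaces each original edge-end by a new vertex, so V′ = 2E = 100.
Each original edge survives, and each old vertex of degree d contributes d new edges; summing degrees gives Σd = 2E, so E′ = E + 2E = 3E = 150.
Each original face survives and each original vertex becomes one new face: F′ = F + V = 52.

52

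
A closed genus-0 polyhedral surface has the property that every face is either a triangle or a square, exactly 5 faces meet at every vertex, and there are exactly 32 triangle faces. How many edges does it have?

Let x be the number of squares; then F = 32 + x.
Edge–face incidences: 2E = 3·32 + 4·x = 96 + 4x.
Every vertex has degree 5, so 5V = 2E.
Euler: V − E + F = 2 ⇒ (2E)/5 − E + (32 + x) = 2.
Multiply by 10: 2·(2E) − 5·(2E) + 10·(32 + x) = 20, i.e. 320 + 10x − 3·(96 + 4x) = 20.
Collecting terms: −2x + 32 = 20, so −2x = −12, so x = 6.
Then 2E = 96 + 4·6 = 120, so E = 60, V = 2E/5 = 24, F = 32 + 6 = 38.

60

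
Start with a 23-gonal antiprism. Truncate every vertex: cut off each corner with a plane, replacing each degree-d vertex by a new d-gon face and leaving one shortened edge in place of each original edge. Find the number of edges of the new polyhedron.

The base solid has V = 46, E = 92, F = 48.
Truncation replaces each original edge-end by a new vertex, so V′ = 2E = 184.
Each original edge survives, and each old vertex of degree d contributes d new edges; summing degrees gives Σd = 2E, so E′ = E + 2E = 3E = 276.
Each original face survives and each original vertex becomes one new face: F′ = F + V = 94.

276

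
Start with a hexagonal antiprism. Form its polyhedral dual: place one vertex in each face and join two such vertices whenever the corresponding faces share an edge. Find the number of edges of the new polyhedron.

24

The base solid has V = 12, E = 24, F = 14.
The dual swaps V and F and preserves E: V′ = F = 14, E′ = E = 24, F′ = V = 12.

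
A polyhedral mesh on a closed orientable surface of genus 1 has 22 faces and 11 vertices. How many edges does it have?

For a closed orientable surface of genus 1, χ = 2 − 2·1 = 0.
E = V + F − (0) = 11 + 22 − (0) = 33.

33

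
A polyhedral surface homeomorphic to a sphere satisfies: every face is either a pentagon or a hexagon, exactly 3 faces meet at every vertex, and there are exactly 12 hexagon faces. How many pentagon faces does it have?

Let x be the number of pentagons; then F = 12 + x.
Edge–face incidences: 2E = 6·12 + 5·x = 72 + 5x.
Every vertex has degree 3, so 3V = 2E.
Euler: V − E + F = 2 ⇒ (2E)/3 − E + (12 + x) = 2.
Multiply by 6: 2·(2E) − 3·(2E) + 6·(12 + x) = 12, i.e. 72 + 6x − (72 + 5x) = 12.
Collecting terms: x = 12.
Then 2E = 72 + 5·12 = 132, so E = 66, V = 2E/3 = 44, F = 12 + 12 = 24.

12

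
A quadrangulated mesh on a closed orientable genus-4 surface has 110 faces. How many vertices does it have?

104

χ = 2 − 2·4 = -6, and every face is a square so 4F = 2E.
E = 4·110/2 = 220. Then V = -6 + E − F = -6 + 220 − 110 = 104.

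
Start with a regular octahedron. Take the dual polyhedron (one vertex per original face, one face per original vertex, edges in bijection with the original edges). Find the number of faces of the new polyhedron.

6

The base solid has V = 6, E = 12, F = 8.
The dual swaps V and F and preserves E: V′ = F = 8, E′ = E = 12, F′ = V = 6.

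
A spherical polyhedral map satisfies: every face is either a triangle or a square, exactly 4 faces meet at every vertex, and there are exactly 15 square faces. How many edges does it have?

42

Let x be the number of triangles; then F = 15 + x.
Edge–face incidences: 2E = 4·15 + 3·x = 60 + 3x.
Every vertex has degree 4, so 4V = 2E.
Euler: V − E + F = 2 ⇒ (2E)/4 − E + (15 + x) = 2.
Multiply by 8: 2·(2E) − 4·(2E) + 8·(15 + x) = 16, i.e. 120 + 8x − 2·(60 + 3x) = 16.
Collecting terms: 2x = 16, so x = 8.
Then 2E = 60 + 3·8 = 84, so E = 42, V = 2E/4 = 21, F = 15 + 8 = 23.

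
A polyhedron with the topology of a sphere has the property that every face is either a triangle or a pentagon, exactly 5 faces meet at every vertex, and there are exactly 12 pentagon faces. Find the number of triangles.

80

Let x be the number of triangles; then F = 12 + x.
Edge–face incidences: 2E = 5·12 + 3·x = 60 + 3x.
Every vertex has degree 5, so 5V = 2E.
Euler: V − E + F = 2 ⇒ (2E)/5 − E + (12 + x) = 2.
Multiply by 10: 2·(2E) − 5·(2E) + 10·(12 + x) = 20, i.e. 120 + 10x − 3·(60 + 3x) = 20.
Collecting terms: x − 60 = 20, so x = 80.
Then 2E = 60 + 3·80 = 300, so E = 150, V = 2E/5 = 60, F = 12 + 80 = 92.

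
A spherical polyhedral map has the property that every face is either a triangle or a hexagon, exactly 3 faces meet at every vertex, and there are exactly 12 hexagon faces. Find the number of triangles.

4

Let x be the number of triangles; then F = 12 + x.
Edge–face incidences: 2E = 6·12 + 3·x = 72 + 3x.
Every vertex has degree 3, so 3V = 2E.
Euler: V − E + F = 2 ⇒ (2E)/3 − E + (12 + x) = 2.
Multiply by 6: 2·(2E) − 3·(2E) + 6·(12 + x) = 12, i.e. 72 + 6x − (72 + 3x) = 12.
Collecting terms: 3x = 12, so x = 4.
Then 2E = 72 + 3·4 = 84, so E = 42, V = 2E/3 = 28, F = 12 + 4 = 16.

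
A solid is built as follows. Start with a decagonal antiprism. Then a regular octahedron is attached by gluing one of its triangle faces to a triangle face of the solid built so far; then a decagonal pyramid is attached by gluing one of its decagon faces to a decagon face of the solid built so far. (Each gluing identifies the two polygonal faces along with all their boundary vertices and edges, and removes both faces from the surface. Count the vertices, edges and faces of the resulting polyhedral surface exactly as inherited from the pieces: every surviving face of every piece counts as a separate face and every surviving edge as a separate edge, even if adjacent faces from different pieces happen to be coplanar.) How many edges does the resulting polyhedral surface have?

A decagonal antiprism: V=20, E=40, F=22.
Attach a regular octahedron (V=6, E=12, F=8) along a 3-gon: merge 3 vertices and 3 edges, delete both glued faces → V=23, E=49, F=28.
Attach a decagonal pyramid (V=11, E=20, F=11) along a 10-gon: merge 10 vertices and 10 edges, delete both glued faces → V=24, E=59, F=37.
Check: V − E + F = 24 − 59 + 37 = 2.

59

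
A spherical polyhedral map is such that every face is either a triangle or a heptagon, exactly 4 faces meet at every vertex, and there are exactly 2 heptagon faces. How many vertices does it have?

Let x be the number of triangles; then F = 2 + x.
Edge–face incidences: 2E = 7·2 + 3·x = 14 + 3x.
Every vertex has degree 4, so 4V = 2E.
Euler: V − E + F = 2 ⇒ (2E)/4 − E + (2 + x) = 2.
Multiply by 8: 2·(2E) − 4·(2E) + 8·(2 + x) = 16, i.e. 16 + 8x − 2·(14 + 3x) = 16.
Collecting terms: 2x − 12 = 16, so 2x = 28, so x = 14.
Then 2E = 14 + 3·14 = 56, so E = 28, V = 2E/4 = 14, F = 2 + 14 = 16.

14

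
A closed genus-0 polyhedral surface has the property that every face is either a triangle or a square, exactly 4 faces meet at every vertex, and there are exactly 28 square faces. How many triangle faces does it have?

8

Let x be the number of triangles; then F = 28 + x.
Edge–face incidences: 2E = 4·28 + 3·x = 112 + 3x.
Every vertex has degree 4, so 4V = 2E.
Euler: V − E + F = 2 ⇒ (2E)/4 − E + (28 + x) = 2.
Multiply by 8: 2·(2E) − 4·(2E) + 8·(28 + x) = 16, i.e. 224 + 8x − 2·(112 + 3x) = 16.
Collecting terms: 2x = 16, so x = 8.
Then 2E = 112 + 3·8 = 136, so E = 68, V = 2E/4 = 34, F = 28 + 8 = 36.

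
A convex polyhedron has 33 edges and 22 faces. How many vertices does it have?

Here V − E + F = 2.
V = 2 + E − F = 2 + 33 − 22 = 13.

13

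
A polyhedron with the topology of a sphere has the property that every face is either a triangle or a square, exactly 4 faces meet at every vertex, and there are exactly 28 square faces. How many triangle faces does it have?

Let x be the number of triangles; then F = 28 + x.
Edge–face incidences: 2E = 4·28 + 3·x = 112 + 3x.
Every vertex has degree 4, so 4V = 2E.
Euler: V − E + F = 2 ⇒ (2E)/4 − E + (28 + x) = 2.
Multiply by 8: 2·(2E) − 4·(2E) + 8·(28 + x) = 16, i.e. 224 + 8x − 2·(112 + 3x) = 16.
Collecting terms: 2x = 16, so x = 8.
Then 2E = 112 + 3·8 = 136, so E = 68, V = 2E/4 = 34, F = 28 + 8 = 36.

8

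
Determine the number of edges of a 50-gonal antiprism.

An antiprism on an n-gon has two n-gon caps and 2n triangles: V = 2·50 = 100, E = 4·50 = 200, F = 2·50 + 2 = 102.

200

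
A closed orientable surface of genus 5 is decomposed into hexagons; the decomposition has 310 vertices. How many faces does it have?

χ = 2 − 2·5 = -8, and every face is a hexagon so 6F = 2E.
V − E + F = -8 with E = 6F/2 gives 310 − (6/2 − 1)·F = -8, so F = 159 and E = 477.

159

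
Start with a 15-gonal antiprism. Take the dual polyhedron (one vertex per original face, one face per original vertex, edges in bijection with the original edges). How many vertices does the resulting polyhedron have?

The base solid has V = 30, E = 60, F = 32.
The dual swaps V and F and preserves E: V′ = F = 32, E′ = E = 60, F′ = V = 30.

32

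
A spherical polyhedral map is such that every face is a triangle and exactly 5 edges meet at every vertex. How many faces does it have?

Each face has 3 edges and each edge borders two faces, so 2E = 3F.
Each vertex has degree 5, so 5V = 2E and hence V = 3F/5.
Euler: V − E + F = 2 ⇒ (3F/5) − (3F/2) + F = 2.
Multiply by 10: (6 − 15 + 10)F = 20, i.e. 1F = 20.
So F = 20, E = 3·20/2 = 30, V = 3·20/5 = 12.

20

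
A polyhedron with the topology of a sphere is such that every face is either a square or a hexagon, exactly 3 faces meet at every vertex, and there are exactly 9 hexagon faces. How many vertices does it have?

Let x be the number of squares; then F = 9 + x.
Edge–face incidences: 2E = 6·9 + 4·x = 54 + 4x.
Every vertex has degree 3, so 3V = 2E.
Euler: V − E + F = 2 ⇒ (2E)/3 − E + (9 + x) = 2.
Multiply by 6: 2·(2E) − 3·(2E) + 6·(9 + x) = 12, i.e. 54 + 6x − (54 + 4x) = 12.
Collecting terms: 2x = 12, so x = 6.
Then 2E = 54 + 4·6 = 78, so E = 39, V = 2E/3 = 26, F = 9 + 6 = 15.

26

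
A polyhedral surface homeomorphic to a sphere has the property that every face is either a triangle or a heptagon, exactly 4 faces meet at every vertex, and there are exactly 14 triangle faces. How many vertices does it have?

Let x be the number of heptagons; then F = 14 + x.
Edge–face incidences: 2E = 3·14 + 7·x = 42 + 7x.
Every vertex has degree 4, so 4V = 2E.
Euler: V − E + F = 2 ⇒ (2E)/4 − E + (14 + x) = 2.
Multiply by 8: 2·(2E) − 4·(2E) + 8·(14 + x) = 16, i.e. 112 + 8x − 2·(42 + 7x) = 16.
Collecting terms: −6x + 28 = 16, so −6x = −12, so x = 2.
Then 2E = 42 + 7·2 = 56, so E = 28, V = 2E/4 = 14, F = 14 + 2 = 16.

14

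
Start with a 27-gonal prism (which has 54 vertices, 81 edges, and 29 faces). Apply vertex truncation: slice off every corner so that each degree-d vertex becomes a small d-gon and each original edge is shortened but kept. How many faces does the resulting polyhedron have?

Truncation replaces each original edge-end by a new vertex, so V′ = 2E = 162.
Each original edge survives, and each old vertex of degree d contributes d new edges; summing degrees gives Σd = 2E, so E′ = E + 2E = 3E = 243.
Each original face survives and each original vertex becomes one new face: F′ = F + V = 83.

83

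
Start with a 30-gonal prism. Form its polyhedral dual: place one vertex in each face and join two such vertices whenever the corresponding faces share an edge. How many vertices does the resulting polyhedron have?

32

The base solid has V = 60, E = 90, F = 32.
The dual swaps V and F and preserves E: V′ = F = 32, E′ = E = 90, F′ = V = 60.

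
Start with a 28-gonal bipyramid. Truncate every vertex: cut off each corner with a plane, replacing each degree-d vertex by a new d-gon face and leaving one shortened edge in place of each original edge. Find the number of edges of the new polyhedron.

The base solid has V = 30, E = 84, F = 56.
Truncation replaces each original edge-end by a new vertex, so V′ = 2E = 168.
Each original edge survives, and each old vertex of degree d contributes d new edges; summing degrees gives Σd = 2E, so E′ = E + 2E = 3E = 252.
Each original face survives and each original vertex becomes one new face: F′ = F + V = 86.

252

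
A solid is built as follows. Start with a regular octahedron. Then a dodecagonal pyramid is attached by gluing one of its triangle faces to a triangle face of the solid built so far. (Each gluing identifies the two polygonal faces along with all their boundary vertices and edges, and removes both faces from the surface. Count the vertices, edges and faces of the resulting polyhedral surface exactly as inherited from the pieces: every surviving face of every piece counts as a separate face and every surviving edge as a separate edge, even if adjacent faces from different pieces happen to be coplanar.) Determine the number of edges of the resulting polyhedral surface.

A regular octahedron: V=6, E=12, F=8.
Attach a dodecagonal pyramid (V=13, E=24, F=13) along a 3-gon: merge 3 vertices and 3 edges, delete both glued faces → V=16, E=33, F=19.
Check: V − E + F = 16 − 33 + 19 = 2.

33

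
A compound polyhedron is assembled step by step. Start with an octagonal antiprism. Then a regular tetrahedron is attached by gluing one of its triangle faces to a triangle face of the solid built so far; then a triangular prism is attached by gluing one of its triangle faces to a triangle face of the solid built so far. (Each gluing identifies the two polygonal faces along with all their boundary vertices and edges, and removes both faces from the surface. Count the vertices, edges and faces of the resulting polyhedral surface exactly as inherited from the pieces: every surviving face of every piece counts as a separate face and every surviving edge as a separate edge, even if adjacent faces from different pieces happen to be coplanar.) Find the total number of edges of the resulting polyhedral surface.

41

An octagonal antiprism: V=16, E=32, F=18.
Attach a regular tetrahedron (V=4, E=6, F=4) along a 3-gon: merge 3 vertices and 3 edges, delete both glued faces → V=17, E=35, F=20.
Attach a triangular prism (V=6, E=9, F=5) along a 3-gon: merge 3 vertices and 3 edges, delete both glued faces → V=20, E=41, F=23.
Check: V − E + F = 20 − 41 + 23 = 2.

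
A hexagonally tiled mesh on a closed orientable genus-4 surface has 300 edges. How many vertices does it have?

194

χ = 2 − 2·4 = -6, and every face is a hexagon so 6F = 2E.
F = 2E/6 = 100. Then V = -6 + E − F = -6 + 300 − 100 = 194.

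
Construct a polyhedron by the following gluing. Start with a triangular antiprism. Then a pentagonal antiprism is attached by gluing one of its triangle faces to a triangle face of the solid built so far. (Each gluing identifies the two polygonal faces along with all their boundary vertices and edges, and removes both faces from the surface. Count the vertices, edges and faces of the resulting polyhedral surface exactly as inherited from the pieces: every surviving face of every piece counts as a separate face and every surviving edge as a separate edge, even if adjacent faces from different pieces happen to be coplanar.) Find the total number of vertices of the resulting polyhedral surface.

A triangular antiprism: V=6, E=12, F=8.
Attach a pentagonal antiprism (V=10, E=20, F=12) along a 3-gon: merge 3 vertices and 3 edges, delete both glued faces → V=13, E=29, F=18.
Check: V − E + F = 13 − 29 + 18 = 2.

13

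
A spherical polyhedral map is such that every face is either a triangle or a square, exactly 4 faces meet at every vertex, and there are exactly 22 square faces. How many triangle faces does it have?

8

Let x be the number of triangles; then F = 22 + x.
Edge–face incidences: 2E = 4·22 + 3·x = 88 + 3x.
Every vertex has degree 4, so 4V = 2E.
Euler: V − E + F = 2 ⇒ (2E)/4 − E + (22 + x) = 2.
Multiply by 8: 2·(2E) − 4·(2E) + 8·(22 + x) = 16, i.e. 176 + 8x − 2·(88 + 3x) = 16.
Collecting terms: 2x = 16, so x = 8.
Then 2E = 88 + 3·8 = 112, so E = 56, V = 2E/4 = 28, F = 22 + 8 = 30.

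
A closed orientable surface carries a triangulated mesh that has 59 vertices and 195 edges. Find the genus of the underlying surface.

4

Every face is a triangle and each edge borders two faces, so 3F = 2·195, giving F = 130.
χ = V − E + F = 59 − 195 + 130 = -6.
For a closed orientable surface χ = 2 − 2g, so g = (2 − (-6))/2 = 4.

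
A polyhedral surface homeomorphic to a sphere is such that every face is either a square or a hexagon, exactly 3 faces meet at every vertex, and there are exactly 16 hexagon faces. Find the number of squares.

6

Let x be the number of squares; then F = 16 + x.
Edge–face incidences: 2E = 6·16 + 4·x = 96 + 4x.
Every vertex has degree 3, so 3V = 2E.
Euler: V − E + F = 2 ⇒ (2E)/3 − E + (16 + x) = 2.
Multiply by 6: 2·(2E) − 3·(2E) + 6·(16 + x) = 12, i.e. 96 + 6x − (96 + 4x) = 12.
Collecting terms: 2x = 12, so x = 6.
Then 2E = 96 + 4·6 = 120, so E = 60, V = 2E/3 = 40, F = 16 + 6 = 22.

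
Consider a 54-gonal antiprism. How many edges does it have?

An antiprism on an n-gon has two n-gon caps and 2n triangles: V = 2·54 = 108, E = 4·54 = 216, F = 2·54 + 2 = 110.
Check: V − E + F = 108 − 216 + 110 = 2.

216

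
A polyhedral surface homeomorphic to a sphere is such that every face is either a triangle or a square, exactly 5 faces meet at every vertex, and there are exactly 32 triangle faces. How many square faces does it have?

6

Let x be the number of squares; then F = 32 + x.
Edge–face incidences: 2E = 3·32 + 4·x = 96 + 4x.
Every vertex has degree 5, so 5V = 2E.
Euler: V − E + F = 2 ⇒ (2E)/5 − E + (32 + x) = 2.
Multiply by 10: 2·(2E) − 5·(2E) + 10·(32 + x) = 20, i.e. 320 + 10x − 3·(96 + 4x) = 20.
Collecting terms: −2x + 32 = 20, so −2x = −12, so x = 6.
Then 2E = 96 + 4·6 = 120, so E = 60, V = 2E/5 = 24, F = 32 + 6 = 38.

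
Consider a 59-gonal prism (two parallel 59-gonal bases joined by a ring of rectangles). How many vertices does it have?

118

A prism on an n-gon has two n-gon bases and n rectangular sides: V = 2·59 = 118, E = 3·59 = 177, F = 59 + 2 = 61.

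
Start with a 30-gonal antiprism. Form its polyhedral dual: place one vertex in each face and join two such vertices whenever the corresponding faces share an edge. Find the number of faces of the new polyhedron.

The base solid has V = 60, E = 120, F = 62.
The dual swaps V and F and preserves E: V′ = F = 62, E′ = E = 120, F′ = V = 60.

60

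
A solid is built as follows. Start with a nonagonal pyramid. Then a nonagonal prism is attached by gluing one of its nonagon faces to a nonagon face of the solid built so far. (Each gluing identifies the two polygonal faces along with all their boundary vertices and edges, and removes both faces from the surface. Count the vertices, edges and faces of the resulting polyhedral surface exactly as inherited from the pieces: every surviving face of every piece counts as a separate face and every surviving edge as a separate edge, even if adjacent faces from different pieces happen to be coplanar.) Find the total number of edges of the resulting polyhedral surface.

A nonagonal pyramid: V=10, E=18, F=10.
Attach a nonagonal prism (V=18, E=27, F=11) along a 9-gon: merge 9 vertices and 9 edges, delete both glued faces → V=19, E=36, F=19.
Check: V − E + F = 19 − 36 + 19 = 2.

36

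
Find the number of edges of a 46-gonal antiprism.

An antiprism on an n-gon has two n-gon caps and 2n triangles: V = 2·46 = 92, E = 4·46 = 184, F = 2·46 + 2 = 94.
Check: V − E + F = 92 − 184 + 94 = 2.

184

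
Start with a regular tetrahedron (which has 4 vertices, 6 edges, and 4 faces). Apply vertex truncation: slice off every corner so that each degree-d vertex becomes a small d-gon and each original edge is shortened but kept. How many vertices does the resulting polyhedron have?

12

Truncation replaces each original edge-end by a new vertex, so V′ = 2E = 12.
Each original edge survives, and each old vertex of degree d contributes d new edges; summing degrees gives Σd = 2E, so E′ = E + 2E = 3E = 18.
Each original face survives and each original vertex becomes one new face: F′ = F + V = 8.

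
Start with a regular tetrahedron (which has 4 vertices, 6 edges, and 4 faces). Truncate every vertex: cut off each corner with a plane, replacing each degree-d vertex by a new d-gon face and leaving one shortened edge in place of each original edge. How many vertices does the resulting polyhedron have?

Truncation replaces each original edge-end by a new vertex, so V′ = 2E = 12.
Each original edge survives, and each old vertex of degree d contributes d new edges; summing degrees gives Σd = 2E, so E′ = E + 2E = 3E = 18.
Each original face survives and each original vertex becomes one new face: F′ = F + V = 8.

12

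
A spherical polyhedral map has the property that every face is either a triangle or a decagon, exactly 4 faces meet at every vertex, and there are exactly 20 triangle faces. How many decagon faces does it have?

2

Let x be the number of decagons; then F = 20 + x.
Edge–face incidences: 2E = 3·20 + 10·x = 60 + 10x.
Every vertex has degree 4, so 4V = 2E.
Euler: V − E + F = 2 ⇒ (2E)/4 − E + (20 + x) = 2.
Multiply by 8: 2·(2E) − 4·(2E) + 8·(20 + x) = 16, i.e. 160 + 8x − 2·(60 + 10x) = 16.
Collecting terms: −12x + 40 = 16, so −12x = −24, so x = 2.
Then 2E = 60 + 10·2 = 80, so E = 40, V = 2E/4 = 20, F = 20 + 2 = 22.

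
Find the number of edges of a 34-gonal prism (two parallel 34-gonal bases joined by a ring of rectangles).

102

A prism on an n-gon has two n-gon bases and n rectangular sides: V = 2·34 = 68, E = 3·34 = 102, F = 34 + 2 = 36.
Check: V − E + F = 68 − 102 + 36 = 2.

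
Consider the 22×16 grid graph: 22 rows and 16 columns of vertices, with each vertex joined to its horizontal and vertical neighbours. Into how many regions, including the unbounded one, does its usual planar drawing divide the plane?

The grid has V = 22·16 = 352 vertices and E = 22·15 + 16·21 = 666 edges.
F = 2 − V + E = 2 − 352 + 666 = 316.

316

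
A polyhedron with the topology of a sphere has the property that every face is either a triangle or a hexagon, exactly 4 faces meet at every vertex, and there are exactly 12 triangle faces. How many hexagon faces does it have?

Let x be the number of hexagons; then F = 12 + x.
Edge–face incidences: 2E = 3·12 + 6·x = 36 + 6x.
Every vertex has degree 4, so 4V = 2E.
Euler: V − E + F = 2 ⇒ (2E)/4 − E + (12 + x) = 2.
Multiply by 8: 2·(2E) − 4·(2E) + 8·(12 + x) = 16, i.e. 96 + 8x − 2·(36 + 6x) = 16.
Collecting terms: −4x + 24 = 16, so −4x = −8, so x = 2.
Then 2E = 36 + 6·2 = 48, so E = 24, V = 2E/4 = 12, F = 12 + 2 = 14.

2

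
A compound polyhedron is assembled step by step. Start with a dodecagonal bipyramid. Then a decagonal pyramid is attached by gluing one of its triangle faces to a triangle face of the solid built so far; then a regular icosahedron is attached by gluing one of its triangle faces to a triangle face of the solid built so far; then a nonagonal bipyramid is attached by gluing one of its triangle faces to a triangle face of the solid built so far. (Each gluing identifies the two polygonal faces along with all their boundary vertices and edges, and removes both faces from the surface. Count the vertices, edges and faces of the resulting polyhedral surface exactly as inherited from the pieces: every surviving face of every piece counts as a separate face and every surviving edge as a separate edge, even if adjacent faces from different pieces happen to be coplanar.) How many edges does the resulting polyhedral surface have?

A dodecagonal bipyramid: V=14, E=36, F=24.
Attach a decagonal pyramid (V=11, E=20, F=11) along a 3-gon: merge 3 vertices and 3 edges, delete both glued faces → V=22, E=53, F=33.
Attach a regular icosahedron (V=12, E=30, F=20) along a 3-gon: merge 3 vertices and 3 edges, delete both glued faces → V=31, E=80, F=51.
Attach a nonagonal bipyramid (V=11, E=27, F=18) along a 3-gon: merge 3 vertices and 3 edges, delete both glued faces → V=39, E=104, F=67.
Check: V − E + F = 39 − 104 + 67 = 2.

104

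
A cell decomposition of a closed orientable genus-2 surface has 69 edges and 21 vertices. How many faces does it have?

For a closed orientable surface of genus 2, χ = 2 − 2·2 = -2.
F = -2 − V + E = -2 − 21 + 69 = 46.

46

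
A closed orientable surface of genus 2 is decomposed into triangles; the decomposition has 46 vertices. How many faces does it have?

χ = 2 − 2·2 = -2, and every face is a triangle so 3F = 2E.
V − E + F = -2 with E = 3F/2 gives 46 − (3/2 − 1)·F = -2, so F = 96 and E = 144.

96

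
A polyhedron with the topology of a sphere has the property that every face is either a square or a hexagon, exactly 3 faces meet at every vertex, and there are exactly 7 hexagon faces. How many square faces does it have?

6

Let x be the number of squares; then F = 7 + x.
Edge–face incidences: 2E = 6·7 + 4·x = 42 + 4x.
Every vertex has degree 3, so 3V = 2E.
Euler: V − E + F = 2 ⇒ (2E)/3 − E + (7 + x) = 2.
Multiply by 6: 2·(2E) − 3·(2E) + 6·(7 + x) = 12, i.e. 42 + 6x − (42 + 4x) = 12.
Collecting terms: 2x = 12, so x = 6.
Then 2E = 42 + 4·6 = 66, so E = 33, V = 2E/3 = 22, F = 7 + 6 = 13.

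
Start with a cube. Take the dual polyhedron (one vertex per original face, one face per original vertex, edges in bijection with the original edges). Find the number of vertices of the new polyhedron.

6

The base solid has V = 8, E = 12, F = 6.
The dual swaps V and F and preserves E: V′ = F = 6, E′ = E = 12, F′ = V = 8.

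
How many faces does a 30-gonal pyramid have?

A pyramid on an n-gon base has one n-gon and n triangles: V = 30 + 1 = 31, E = 2·30 = 60, F = 30 + 1 = 31.
Check: V − E + F = 31 − 60 + 31 = 2.

31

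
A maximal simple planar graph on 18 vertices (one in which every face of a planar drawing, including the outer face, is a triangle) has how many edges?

48

In a plane triangulation 3F = 2E and V − E + F = 2, so E = 3V − 6 = 3·18 − 6 = 48.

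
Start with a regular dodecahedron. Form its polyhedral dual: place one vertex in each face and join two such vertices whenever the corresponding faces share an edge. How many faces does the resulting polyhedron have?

20

The base solid has V = 20, E = 30, F = 12.
The dual swaps V and F and preserves E: V′ = F = 12, E′ = E = 30, F′ = V = 20.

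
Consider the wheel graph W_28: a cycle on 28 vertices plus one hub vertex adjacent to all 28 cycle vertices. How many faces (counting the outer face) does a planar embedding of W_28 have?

W_28 has V = 28 + 1 = 29 vertices and E = 2·28 = 56 edges.
By Euler's formula F = 2 − V + E = 2 − 29 + 56 = 29.

29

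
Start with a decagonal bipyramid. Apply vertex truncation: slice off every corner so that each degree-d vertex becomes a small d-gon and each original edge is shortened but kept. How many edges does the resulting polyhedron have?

The base solid has V = 12, E = 30, F = 20.
Truncation replaces each original edge-end by a new vertex, so V′ = 2E = 60.
Each original edge survives, and each old vertex of degree d contributes d new edges; summing degrees gives Σd = 2E, so E′ = E + 2E = 3E = 90.
Each original face survives and each original vertex becomes one new face: F′ = F + V = 32.

90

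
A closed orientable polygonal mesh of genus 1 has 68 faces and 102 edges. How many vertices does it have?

34

For a closed orientable surface of genus 1, χ = 2 − 2·1 = 0.
V = 0 + E − F = 0 + 102 − 68 = 34.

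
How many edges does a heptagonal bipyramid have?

A bipyramid over an n-gon has 2n triangular faces and n + 2 vertices: V = 7 + 2 = 9, E = 3·7 = 21, F = 2·7 = 14.

21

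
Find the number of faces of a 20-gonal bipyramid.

40

A bipyramid over an n-gon has 2n triangular faces and n + 2 vertices: V = 20 + 2 = 22, E = 3·20 = 60, F = 2·20 = 40.
Check: V − E + F = 22 − 60 + 40 = 2.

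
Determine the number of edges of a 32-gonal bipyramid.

A bipyramid over an n-gon has 2n triangular faces and n + 2 vertices: V = 32 + 2 = 34, E = 3·32 = 96, F = 2·32 = 64.

96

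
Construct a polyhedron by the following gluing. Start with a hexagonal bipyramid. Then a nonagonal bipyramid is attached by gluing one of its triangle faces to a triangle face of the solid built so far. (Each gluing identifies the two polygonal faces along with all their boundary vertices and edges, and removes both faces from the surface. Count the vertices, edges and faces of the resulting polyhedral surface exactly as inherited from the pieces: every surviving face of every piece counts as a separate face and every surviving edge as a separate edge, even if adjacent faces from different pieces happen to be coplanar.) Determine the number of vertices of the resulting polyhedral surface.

A hexagonal bipyramid: V=8, E=18, F=12.
Attach a nonagonal bipyramid (V=11, E=27, F=18) along a 3-gon: merge 3 vertices and 3 edges, delete both glued faces → V=16, E=42, F=28.
Check: V − E + F = 16 − 42 + 28 = 2.

16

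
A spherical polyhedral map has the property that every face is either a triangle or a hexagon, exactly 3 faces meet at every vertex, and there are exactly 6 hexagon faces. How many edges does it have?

24

Let x be the number of triangles; then F = 6 + x.
Edge–face incidences: 2E = 6·6 + 3·x = 36 + 3x.
Every vertex has degree 3, so 3V = 2E.
Euler: V − E + F = 2 ⇒ (2E)/3 − E + (6 + x) = 2.
Multiply by 6: 2·(2E) − 3·(2E) + 6·(6 + x) = 12, i.e. 36 + 6x − (36 + 3x) = 12.
Collecting terms: 3x = 12, so x = 4.
Then 2E = 36 + 3·4 = 48, so E = 24, V = 2E/3 = 16, F = 6 + 4 = 10.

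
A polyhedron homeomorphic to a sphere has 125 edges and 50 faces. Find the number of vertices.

77

Here V − E + F = 2.
V = 2 + E − F = 2 + 125 − 50 = 77.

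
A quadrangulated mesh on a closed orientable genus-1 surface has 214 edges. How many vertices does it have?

χ = 2 − 2·1 = 0, and every face is a square so 4F = 2E.
F = 2E/4 = 107. Then V = 0 + E − F = 0 + 214 − 107 = 107.

107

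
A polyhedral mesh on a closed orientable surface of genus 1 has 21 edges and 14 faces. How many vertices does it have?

For a closed orientable surface of genus 1, χ = 2 − 2·1 = 0.
V = 0 + E − F = 0 + 21 − 14 = 7.

7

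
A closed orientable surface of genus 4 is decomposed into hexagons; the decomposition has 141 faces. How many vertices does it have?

χ = 2 − 2·4 = -6, and every face is a hexagon so 6F = 2E.
E = 6·141/2 = 423. Then V = -6 + E − F = -6 + 423 − 141 = 276.

276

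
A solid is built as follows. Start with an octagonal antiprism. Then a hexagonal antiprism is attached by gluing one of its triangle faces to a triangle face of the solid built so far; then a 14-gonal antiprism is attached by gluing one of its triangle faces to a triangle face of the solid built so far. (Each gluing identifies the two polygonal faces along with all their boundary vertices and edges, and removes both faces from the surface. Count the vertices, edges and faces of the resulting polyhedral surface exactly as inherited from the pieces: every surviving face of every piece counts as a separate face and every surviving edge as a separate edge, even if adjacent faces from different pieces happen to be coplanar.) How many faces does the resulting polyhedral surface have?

58

An octagonal antiprism: V=16, E=32, F=18.
Attach a hexagonal antiprism (V=12, E=24, F=14) along a 3-gon: merge 3 vertices and 3 edges, delete both glued faces → V=25, E=53, F=30.
Attach a 14-gonal antiprism (V=28, E=56, F=30) along a 3-gon: merge 3 vertices and 3 edges, delete both glued faces → V=50, E=106, F=58.
Check: V − E + F = 50 − 106 + 58 = 2.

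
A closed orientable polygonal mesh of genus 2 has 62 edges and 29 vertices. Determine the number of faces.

31

For a closed orientable surface of genus 2, χ = 2 − 2·2 = -2.
F = -2 − V + E = -2 − 29 + 62 = 31.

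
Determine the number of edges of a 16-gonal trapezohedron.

64

The n-trapezohedron (dual of the n-antiprism) has V = 2·16 + 2 = 34, E = 4·16 = 64, F = 2·16 = 32.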